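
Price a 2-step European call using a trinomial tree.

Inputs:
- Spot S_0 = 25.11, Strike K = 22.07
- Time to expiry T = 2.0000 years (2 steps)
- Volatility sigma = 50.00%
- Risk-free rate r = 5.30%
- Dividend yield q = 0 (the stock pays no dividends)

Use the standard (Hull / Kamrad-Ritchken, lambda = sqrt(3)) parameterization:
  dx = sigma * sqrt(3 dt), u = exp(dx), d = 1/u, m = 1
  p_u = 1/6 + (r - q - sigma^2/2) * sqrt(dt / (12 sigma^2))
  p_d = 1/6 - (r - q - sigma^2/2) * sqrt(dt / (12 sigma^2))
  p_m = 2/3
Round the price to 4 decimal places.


dt = T/N = 1.000000; dx = sigma*sqrt(3*dt) = 0.866025
u = exp(dx) = 2.377443; d = 1/u = 0.420620
p_u = 0.125097, p_m = 0.666667, p_d = 0.208236
Discount per step: exp(-r*dt) = 0.948380
Stock lattice S(k, j) with j the centered position index:
  k=0: S(0,+0) = 25.1100
  k=1: S(1,-1) = 10.5618; S(1,+0) = 25.1100; S(1,+1) = 59.6976
  k=2: S(2,-2) = 4.4425; S(2,-1) = 10.5618; S(2,+0) = 25.1100; S(2,+1) = 59.6976; S(2,+2) = 141.9276
Terminal payoffs V(N, j) = max(S_T - K, 0):
  V(2,-2) = 0.000000; V(2,-1) = 0.000000; V(2,+0) = 3.040000; V(2,+1) = 37.627586; V(2,+2) = 119.857588
Backward induction: V(k, j) = exp(-r*dt) * [p_u * V(k+1, j+1) + p_m * V(k+1, j) + p_d * V(k+1, j-1)]
  V(1,-1) = exp(-r*dt) * [p_u*3.040000 + p_m*0.000000 + p_d*0.000000] = 0.360665
  V(1,+0) = exp(-r*dt) * [p_u*37.627586 + p_m*3.040000 + p_d*0.000000] = 6.386184
  V(1,+1) = exp(-r*dt) * [p_u*119.857588 + p_m*37.627586 + p_d*3.040000] = 38.610421
  V(0,+0) = exp(-r*dt) * [p_u*38.610421 + p_m*6.386184 + p_d*0.360665] = 8.689650

Answer: Price = V(0,0) = 8.6896


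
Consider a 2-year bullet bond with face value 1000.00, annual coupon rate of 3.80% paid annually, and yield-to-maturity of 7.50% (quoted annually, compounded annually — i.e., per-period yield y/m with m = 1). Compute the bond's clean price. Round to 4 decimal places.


Answer: Price = 933.5641

Derivation:
Coupon per period c = face * coupon_rate / m = 38.000000
Periods per year m = 1; per-period yield y/m = 0.075000
Number of cashflows N = 2
Cashflows (t years, CF_t, discount factor 1/(1+y/m)^(m*t), PV):
  t = 1.0000: CF_t = 38.000000, DF = 0.930233, PV = 35.348837
  t = 2.0000: CF_t = 1038.000000, DF = 0.865333, PV = 898.215251
Price P = sum_t PV_t = 933.564089


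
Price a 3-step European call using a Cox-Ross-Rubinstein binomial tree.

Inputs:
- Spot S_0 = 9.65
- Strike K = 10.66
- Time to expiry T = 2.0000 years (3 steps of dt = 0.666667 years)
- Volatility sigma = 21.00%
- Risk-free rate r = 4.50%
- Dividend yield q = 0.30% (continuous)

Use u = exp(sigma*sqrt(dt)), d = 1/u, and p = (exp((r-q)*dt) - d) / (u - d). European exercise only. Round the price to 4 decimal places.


dt = T/N = 0.666667
u = exp(sigma*sqrt(dt)) = 1.187042; d = 1/u = 0.842430
p = (exp((r-q)*dt) - d) / (u - d) = 0.539638
Discount per step: exp(-r*dt) = 0.970446
Stock lattice S(k, i) with i counting down-moves:
  k=0: S(0,0) = 9.6500
  k=1: S(1,0) = 11.4550; S(1,1) = 8.1295
  k=2: S(2,0) = 13.5975; S(2,1) = 9.6500; S(2,2) = 6.8485
  k=3: S(3,0) = 16.1408; S(3,1) = 11.4550; S(3,2) = 8.1295; S(3,3) = 5.7694
Terminal payoffs V(N, i) = max(S_T - K, 0):
  V(3,0) = 5.480809; V(3,1) = 0.794953; V(3,2) = 0.000000; V(3,3) = 0.000000
Backward induction: V(k, i) = exp(-r*dt) * [p * V(k+1, i) + (1-p) * V(k+1, i+1)].
  V(2,0) = exp(-r*dt) * [p*5.480809 + (1-p)*0.794953] = 3.225390
  V(2,1) = exp(-r*dt) * [p*0.794953 + (1-p)*0.000000] = 0.416308
  V(2,2) = exp(-r*dt) * [p*0.000000 + (1-p)*0.000000] = 0.000000
  V(1,0) = exp(-r*dt) * [p*3.225390 + (1-p)*0.416308] = 1.875090
  V(1,1) = exp(-r*dt) * [p*0.416308 + (1-p)*0.000000] = 0.218016
  V(0,0) = exp(-r*dt) * [p*1.875090 + (1-p)*0.218016] = 1.079364

Answer: Price = V(0,0) = 1.0794


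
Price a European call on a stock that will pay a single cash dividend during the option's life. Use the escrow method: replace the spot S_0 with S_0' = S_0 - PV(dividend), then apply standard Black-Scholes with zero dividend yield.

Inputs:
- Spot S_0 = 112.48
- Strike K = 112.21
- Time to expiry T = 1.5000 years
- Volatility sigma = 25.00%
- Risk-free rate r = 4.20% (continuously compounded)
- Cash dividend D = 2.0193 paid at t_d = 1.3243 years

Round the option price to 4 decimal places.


PV(D) = D * exp(-r * t_d) = 2.0193 * 0.94589794 = 1.91005171
S_0' = S_0 - PV(D) = 112.4800 - 1.91005171 = 110.56994829
d1 = (ln(S_0'/K) + (r + sigma^2/2)*T) / (sigma*sqrt(T)) = 0.31076259
d2 = d1 - sigma*sqrt(T) = 0.00457637
exp(-rT) = 0.93894347
N(d1) = 0.62200944; N(d2) = 0.50182570
C = S_0' * N(d1) - K * exp(-rT) * N(d2) = 110.56994829 * 0.62200944 - 112.2100 * 0.93894347 * 0.50182570 = 15.9038

Answer: Price = 15.9038


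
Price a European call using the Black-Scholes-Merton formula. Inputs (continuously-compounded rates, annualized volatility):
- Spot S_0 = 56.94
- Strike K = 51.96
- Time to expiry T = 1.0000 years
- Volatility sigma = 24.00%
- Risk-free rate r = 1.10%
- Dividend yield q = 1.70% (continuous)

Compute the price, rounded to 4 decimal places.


Answer: Price = 7.7426

Derivation:
d1 = (ln(S/K) + (r - q + 0.5*sigma^2) * T) / (sigma * sqrt(T)) = 0.47634954
d2 = d1 - sigma * sqrt(T) = 0.23634954
exp(-rT) = 0.98906028; exp(-qT) = 0.98314368
C = S_0 * exp(-qT) * N(d1) - K * exp(-rT) * N(d2)
N(d1) = 0.68308731; N(d2) = 0.59341928
C = 56.9400 * 0.98314368 * 0.68308731 - 51.9600 * 0.98906028 * 0.59341928 = 7.7426


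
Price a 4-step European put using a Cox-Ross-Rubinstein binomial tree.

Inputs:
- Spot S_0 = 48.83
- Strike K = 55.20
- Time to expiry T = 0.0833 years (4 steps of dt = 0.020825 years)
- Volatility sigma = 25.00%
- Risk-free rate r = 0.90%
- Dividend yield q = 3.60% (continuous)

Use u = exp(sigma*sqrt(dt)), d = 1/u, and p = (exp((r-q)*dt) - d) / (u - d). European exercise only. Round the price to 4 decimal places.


dt = T/N = 0.020825
u = exp(sigma*sqrt(dt)) = 1.036736; d = 1/u = 0.964566
p = (exp((r-q)*dt) - d) / (u - d) = 0.483193
Discount per step: exp(-r*dt) = 0.999813
Stock lattice S(k, i) with i counting down-moves:
  k=0: S(0,0) = 48.8300
  k=1: S(1,0) = 50.6238; S(1,1) = 47.0998
  k=2: S(2,0) = 52.4835; S(2,1) = 48.8300; S(2,2) = 45.4308
  k=3: S(3,0) = 54.4115; S(3,1) = 50.6238; S(3,2) = 47.0998; S(3,3) = 43.8210
  k=4: S(4,0) = 56.4104; S(4,1) = 52.4835; S(4,2) = 48.8300; S(4,3) = 45.4308; S(4,4) = 42.2682
Terminal payoffs V(N, i) = max(K - S_T, 0):
  V(4,0) = 0.000000; V(4,1) = 2.716479; V(4,2) = 6.370000; V(4,3) = 9.769189; V(4,4) = 12.931751
Backward induction: V(k, i) = exp(-r*dt) * [p * V(k+1, i) + (1-p) * V(k+1, i+1)].
  V(3,0) = exp(-r*dt) * [p*0.000000 + (1-p)*2.716479] = 1.403633
  V(3,1) = exp(-r*dt) * [p*2.716479 + (1-p)*6.370000] = 4.603782
  V(3,2) = exp(-r*dt) * [p*6.370000 + (1-p)*9.769189] = 8.125202
  V(3,3) = exp(-r*dt) * [p*9.769189 + (1-p)*12.931751] = 11.401487
  V(2,0) = exp(-r*dt) * [p*1.403633 + (1-p)*4.603782] = 3.056920
  V(2,1) = exp(-r*dt) * [p*4.603782 + (1-p)*8.125202] = 6.422473
  V(2,2) = exp(-r*dt) * [p*8.125202 + (1-p)*11.401487] = 9.816569
  V(1,0) = exp(-r*dt) * [p*3.056920 + (1-p)*6.422473] = 4.795363
  V(1,1) = exp(-r*dt) * [p*6.422473 + (1-p)*9.816569] = 8.175034
  V(0,0) = exp(-r*dt) * [p*4.795363 + (1-p)*8.175034] = 6.540775

Answer: Price = V(0,0) = 6.5408


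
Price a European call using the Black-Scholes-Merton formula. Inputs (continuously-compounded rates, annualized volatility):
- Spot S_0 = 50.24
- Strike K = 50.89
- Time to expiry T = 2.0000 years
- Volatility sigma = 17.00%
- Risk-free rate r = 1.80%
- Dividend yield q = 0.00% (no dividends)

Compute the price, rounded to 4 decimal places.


Answer: Price = 5.3487

Derivation:
d1 = (ln(S/K) + (r - q + 0.5*sigma^2) * T) / (sigma * sqrt(T)) = 0.21647900
d2 = d1 - sigma * sqrt(T) = -0.02393731
exp(-rT) = 0.96464029; exp(-qT) = 1.00000000
C = S_0 * exp(-qT) * N(d1) - K * exp(-rT) * N(d2)
N(d1) = 0.58569280; N(d2) = 0.49045131
C = 50.2400 * 1.00000000 * 0.58569280 - 50.8900 * 0.96464029 * 0.49045131 = 5.3487


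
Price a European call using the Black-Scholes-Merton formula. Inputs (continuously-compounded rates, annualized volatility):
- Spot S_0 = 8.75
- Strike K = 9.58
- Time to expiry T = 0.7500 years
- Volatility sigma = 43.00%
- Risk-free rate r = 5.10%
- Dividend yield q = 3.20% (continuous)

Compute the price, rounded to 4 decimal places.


d1 = (ln(S/K) + (r - q + 0.5*sigma^2) * T) / (sigma * sqrt(T)) = -0.01889517
d2 = d1 - sigma * sqrt(T) = -0.39128610
exp(-rT) = 0.96247229; exp(-qT) = 0.97628571
C = S_0 * exp(-qT) * N(d1) - K * exp(-rT) * N(d2)
N(d1) = 0.49246236; N(d2) = 0.34779289
C = 8.7500 * 0.97628571 * 0.49246236 - 9.5800 * 0.96247229 * 0.34779289 = 1.0000

Answer: Price = 1.0000


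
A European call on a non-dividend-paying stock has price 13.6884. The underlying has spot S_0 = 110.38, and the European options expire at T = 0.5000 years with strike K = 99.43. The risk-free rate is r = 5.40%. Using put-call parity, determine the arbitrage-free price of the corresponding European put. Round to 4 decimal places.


Put-call parity: C - P = S_0 * exp(-qT) - K * exp(-rT).
S_0 * exp(-qT) = 110.3800 * 1.00000000 = 110.38000000
K * exp(-rT) = 99.4300 * 0.97336124 = 96.78130824
P = C - S*exp(-qT) + K*exp(-rT)
P = 13.6884 - 110.38000000 + 96.78130824 = 0.0897

Answer: Put price = 0.0897


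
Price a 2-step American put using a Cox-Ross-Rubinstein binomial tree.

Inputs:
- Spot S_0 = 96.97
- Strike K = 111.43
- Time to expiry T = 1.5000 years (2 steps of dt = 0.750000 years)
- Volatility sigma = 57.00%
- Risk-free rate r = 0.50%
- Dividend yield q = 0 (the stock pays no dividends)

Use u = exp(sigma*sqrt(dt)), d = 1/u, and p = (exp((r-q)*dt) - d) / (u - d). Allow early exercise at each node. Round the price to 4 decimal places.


Answer: Price = V(0,0) = 35.5174

Derivation:
dt = T/N = 0.750000
u = exp(sigma*sqrt(dt)) = 1.638260; d = 1/u = 0.610404
p = (exp((r-q)*dt) - d) / (u - d) = 0.382693
Discount per step: exp(-r*dt) = 0.996257
Stock lattice S(k, i) with i counting down-moves:
  k=0: S(0,0) = 96.9700
  k=1: S(1,0) = 158.8620; S(1,1) = 59.1909
  k=2: S(2,0) = 260.2573; S(2,1) = 96.9700; S(2,2) = 36.1303
Terminal payoffs V(N, i) = max(K - S_T, 0):
  V(2,0) = 0.000000; V(2,1) = 14.460000; V(2,2) = 75.299670
Backward induction: V(k, i) = exp(-r*dt) * [p * V(k+1, i) + (1-p) * V(k+1, i+1)]; then take max(V_cont, immediate exercise) for American.
  V(1,0) = exp(-r*dt) * [p*0.000000 + (1-p)*14.460000] = 8.892849; exercise = 0.000000; V(1,0) = max -> 8.892849
  V(1,1) = exp(-r*dt) * [p*14.460000 + (1-p)*75.299670] = 51.822058; exercise = 52.239138; V(1,1) = max -> 52.239138
  V(0,0) = exp(-r*dt) * [p*8.892849 + (1-p)*52.239138] = 35.517378; exercise = 14.460000; V(0,0) = max -> 35.517378


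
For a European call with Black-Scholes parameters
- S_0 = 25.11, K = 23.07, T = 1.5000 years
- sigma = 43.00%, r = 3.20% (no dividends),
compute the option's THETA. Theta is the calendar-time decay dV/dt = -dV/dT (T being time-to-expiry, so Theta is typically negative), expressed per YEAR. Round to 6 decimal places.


d1 = 0.5153576430; d2 = -0.0112826517
phi(d1) = 0.3493310345; exp(-qT) = 1.0000000000; exp(-rT) = 0.9531337871
Theta = -S*exp(-qT)*phi(d1)*sigma/(2*sqrt(T)) - r*K*exp(-rT)*N(d2) + q*S*exp(-qT)*N(d1)
N(d1) = 0.6968484373; N(d2) = 0.4954989687; sqrt(T) = 1.2247448714
Term 1 = -25.1100 * 1.0000000000 * 0.3493310345 * 0.4300 / (2 * 1.2247448714) = -1.5398439573
Term 2 = -0.0320 * 23.0700 * 0.9531337871 * 0.4954989687 = -0.3486536311
Term 3 = 0 (no dividend yield, q = 0)
Theta = -1.5398439573 + (-0.3486536311) + (0.0000000000) = -1.888498

Answer: Theta = -1.888498


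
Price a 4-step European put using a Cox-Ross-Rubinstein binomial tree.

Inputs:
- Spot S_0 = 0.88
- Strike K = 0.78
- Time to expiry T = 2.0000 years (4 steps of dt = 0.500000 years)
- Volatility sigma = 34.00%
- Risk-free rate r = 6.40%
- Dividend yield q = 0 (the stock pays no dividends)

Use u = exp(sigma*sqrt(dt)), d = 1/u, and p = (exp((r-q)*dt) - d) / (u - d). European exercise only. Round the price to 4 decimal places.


dt = T/N = 0.500000
u = exp(sigma*sqrt(dt)) = 1.271778; d = 1/u = 0.786300
p = (exp((r-q)*dt) - d) / (u - d) = 0.507164
Discount per step: exp(-r*dt) = 0.968507
Stock lattice S(k, i) with i counting down-moves:
  k=0: S(0,0) = 0.8800
  k=1: S(1,0) = 1.1192; S(1,1) = 0.6919
  k=2: S(2,0) = 1.4233; S(2,1) = 0.8800; S(2,2) = 0.5441
  k=3: S(3,0) = 1.8102; S(3,1) = 1.1192; S(3,2) = 0.6919; S(3,3) = 0.4278
  k=4: S(4,0) = 2.3021; S(4,1) = 1.4233; S(4,2) = 0.8800; S(4,3) = 0.5441; S(4,4) = 0.3364
Terminal payoffs V(N, i) = max(K - S_T, 0):
  V(4,0) = 0.000000; V(4,1) = 0.000000; V(4,2) = 0.000000; V(4,3) = 0.235924; V(4,4) = 0.443615
Backward induction: V(k, i) = exp(-r*dt) * [p * V(k+1, i) + (1-p) * V(k+1, i+1)].
  V(3,0) = exp(-r*dt) * [p*0.000000 + (1-p)*0.000000] = 0.000000
  V(3,1) = exp(-r*dt) * [p*0.000000 + (1-p)*0.000000] = 0.000000
  V(3,2) = exp(-r*dt) * [p*0.000000 + (1-p)*0.235924] = 0.112610
  V(3,3) = exp(-r*dt) * [p*0.235924 + (1-p)*0.443615] = 0.327628
  V(2,0) = exp(-r*dt) * [p*0.000000 + (1-p)*0.000000] = 0.000000
  V(2,1) = exp(-r*dt) * [p*0.000000 + (1-p)*0.112610] = 0.053750
  V(2,2) = exp(-r*dt) * [p*0.112610 + (1-p)*0.327628] = 0.211695
  V(1,0) = exp(-r*dt) * [p*0.000000 + (1-p)*0.053750] = 0.025656
  V(1,1) = exp(-r*dt) * [p*0.053750 + (1-p)*0.211695] = 0.127447
  V(0,0) = exp(-r*dt) * [p*0.025656 + (1-p)*0.127447] = 0.073434

Answer: Price = V(0,0) = 0.0734


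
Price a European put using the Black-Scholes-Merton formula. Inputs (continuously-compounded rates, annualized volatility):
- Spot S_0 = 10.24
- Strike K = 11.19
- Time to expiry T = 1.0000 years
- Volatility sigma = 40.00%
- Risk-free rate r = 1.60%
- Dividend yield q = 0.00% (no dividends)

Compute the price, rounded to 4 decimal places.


d1 = (ln(S/K) + (r - q + 0.5*sigma^2) * T) / (sigma * sqrt(T)) = 0.01820274
d2 = d1 - sigma * sqrt(T) = -0.38179726
exp(-rT) = 0.98412732; exp(-qT) = 1.00000000
P = K * exp(-rT) * N(-d2) - S_0 * exp(-qT) * N(-d1)
N(-d1) = 0.49273856; N(-d2) = 0.64869412
P = 11.1900 * 0.98412732 * 0.64869412 - 10.2400 * 1.00000000 * 0.49273856 = 2.0980

Answer: Price = 2.0980


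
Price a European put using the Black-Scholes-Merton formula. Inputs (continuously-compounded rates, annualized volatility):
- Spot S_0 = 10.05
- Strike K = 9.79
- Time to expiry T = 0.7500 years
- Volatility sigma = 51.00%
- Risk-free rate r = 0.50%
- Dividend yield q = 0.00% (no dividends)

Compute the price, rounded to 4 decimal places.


Answer: Price = 1.5862

Derivation:
d1 = (ln(S/K) + (r - q + 0.5*sigma^2) * T) / (sigma * sqrt(T)) = 0.28867214
d2 = d1 - sigma * sqrt(T) = -0.15300081
exp(-rT) = 0.99625702; exp(-qT) = 1.00000000
P = K * exp(-rT) * N(-d2) - S_0 * exp(-qT) * N(-d1)
N(-d1) = 0.38641614; N(-d2) = 0.56080118
P = 9.7900 * 0.99625702 * 0.56080118 - 10.0500 * 1.00000000 * 0.38641614 = 1.5862


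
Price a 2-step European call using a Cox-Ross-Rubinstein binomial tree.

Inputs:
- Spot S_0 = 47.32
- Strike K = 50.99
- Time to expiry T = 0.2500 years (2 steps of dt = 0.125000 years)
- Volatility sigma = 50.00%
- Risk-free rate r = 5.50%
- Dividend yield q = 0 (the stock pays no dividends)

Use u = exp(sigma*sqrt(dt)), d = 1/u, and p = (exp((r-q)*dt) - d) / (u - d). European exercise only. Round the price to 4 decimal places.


Answer: Price = V(0,0) = 3.6547

Derivation:
dt = T/N = 0.125000
u = exp(sigma*sqrt(dt)) = 1.193365; d = 1/u = 0.837967
p = (exp((r-q)*dt) - d) / (u - d) = 0.475332
Discount per step: exp(-r*dt) = 0.993149
Stock lattice S(k, i) with i counting down-moves:
  k=0: S(0,0) = 47.3200
  k=1: S(1,0) = 56.4700; S(1,1) = 39.6526
  k=2: S(2,0) = 67.3893; S(2,1) = 47.3200; S(2,2) = 33.2276
Terminal payoffs V(N, i) = max(S_T - K, 0):
  V(2,0) = 16.399312; V(2,1) = 0.000000; V(2,2) = 0.000000
Backward induction: V(k, i) = exp(-r*dt) * [p * V(k+1, i) + (1-p) * V(k+1, i+1)].
  V(1,0) = exp(-r*dt) * [p*16.399312 + (1-p)*0.000000] = 7.741706
  V(1,1) = exp(-r*dt) * [p*0.000000 + (1-p)*0.000000] = 0.000000
  V(0,0) = exp(-r*dt) * [p*7.741706 + (1-p)*0.000000] = 3.654666


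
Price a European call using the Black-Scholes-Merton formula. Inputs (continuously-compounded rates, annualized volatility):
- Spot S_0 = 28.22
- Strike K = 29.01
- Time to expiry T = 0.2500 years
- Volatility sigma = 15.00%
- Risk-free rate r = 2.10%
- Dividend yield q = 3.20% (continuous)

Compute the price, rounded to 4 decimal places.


Answer: Price = 0.4876

Derivation:
d1 = (ln(S/K) + (r - q + 0.5*sigma^2) * T) / (sigma * sqrt(T)) = -0.36729536
d2 = d1 - sigma * sqrt(T) = -0.44229536
exp(-rT) = 0.99476376; exp(-qT) = 0.99203191
C = S_0 * exp(-qT) * N(d1) - K * exp(-rT) * N(d2)
N(d1) = 0.35669936; N(d2) = 0.32913775
C = 28.2200 * 0.99203191 * 0.35669936 - 29.0100 * 0.99476376 * 0.32913775 = 0.4876


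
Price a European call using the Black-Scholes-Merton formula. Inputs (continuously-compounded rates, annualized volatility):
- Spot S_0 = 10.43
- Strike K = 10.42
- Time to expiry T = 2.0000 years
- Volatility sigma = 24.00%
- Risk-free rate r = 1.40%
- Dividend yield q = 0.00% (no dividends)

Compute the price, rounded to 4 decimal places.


Answer: Price = 1.5393

Derivation:
d1 = (ln(S/K) + (r - q + 0.5*sigma^2) * T) / (sigma * sqrt(T)) = 0.25502759
d2 = d1 - sigma * sqrt(T) = -0.08438367
exp(-rT) = 0.97238837; exp(-qT) = 1.00000000
C = S_0 * exp(-qT) * N(d1) - K * exp(-rT) * N(d2)
N(d1) = 0.60064910; N(d2) = 0.46637570
C = 10.4300 * 1.00000000 * 0.60064910 - 10.4200 * 0.97238837 * 0.46637570 = 1.5393


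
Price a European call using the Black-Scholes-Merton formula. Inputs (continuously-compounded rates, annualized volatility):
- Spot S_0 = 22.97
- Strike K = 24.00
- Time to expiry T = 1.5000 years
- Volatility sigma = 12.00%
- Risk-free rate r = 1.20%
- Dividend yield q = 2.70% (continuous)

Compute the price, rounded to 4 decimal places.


d1 = (ln(S/K) + (r - q + 0.5*sigma^2) * T) / (sigma * sqrt(T)) = -0.37807067
d2 = d1 - sigma * sqrt(T) = -0.52504005
exp(-rT) = 0.98216103; exp(-qT) = 0.96030916
C = S_0 * exp(-qT) * N(d1) - K * exp(-rT) * N(d2)
N(d1) = 0.35268905; N(d2) = 0.29977767
C = 22.9700 * 0.96030916 * 0.35268905 - 24.0000 * 0.98216103 * 0.29977767 = 0.7134

Answer: Price = 0.7134


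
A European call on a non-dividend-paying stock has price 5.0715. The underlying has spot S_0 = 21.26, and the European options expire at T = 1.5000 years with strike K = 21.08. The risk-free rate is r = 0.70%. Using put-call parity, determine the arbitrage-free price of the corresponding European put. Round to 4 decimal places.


Put-call parity: C - P = S_0 * exp(-qT) - K * exp(-rT).
S_0 * exp(-qT) = 21.2600 * 1.00000000 = 21.26000000
K * exp(-rT) = 21.0800 * 0.98955493 = 20.85981798
P = C - S*exp(-qT) + K*exp(-rT)
P = 5.0715 - 21.26000000 + 20.85981798 = 4.6713

Answer: Put price = 4.6713


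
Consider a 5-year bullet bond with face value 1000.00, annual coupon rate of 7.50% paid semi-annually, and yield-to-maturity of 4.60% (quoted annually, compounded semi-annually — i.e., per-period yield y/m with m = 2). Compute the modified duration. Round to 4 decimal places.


Answer: Modified duration = 4.2142

Derivation:
Coupon per period c = face * coupon_rate / m = 37.500000
Periods per year m = 2; per-period yield y/m = 0.023000
Number of cashflows N = 10
Cashflows (t years, CF_t, discount factor 1/(1+y/m)^(m*t), PV):
  t = 0.5000: CF_t = 37.500000, DF = 0.977517, PV = 36.656891
  t = 1.0000: CF_t = 37.500000, DF = 0.955540, PV = 35.832739
  t = 1.5000: CF_t = 37.500000, DF = 0.934056, PV = 35.027115
  t = 2.0000: CF_t = 37.500000, DF = 0.913056, PV = 34.239604
  t = 2.5000: CF_t = 37.500000, DF = 0.892528, PV = 33.469799
  t = 3.0000: CF_t = 37.500000, DF = 0.872461, PV = 32.717301
  t = 3.5000: CF_t = 37.500000, DF = 0.852846, PV = 31.981721
  t = 4.0000: CF_t = 37.500000, DF = 0.833671, PV = 31.262679
  t = 4.5000: CF_t = 37.500000, DF = 0.814928, PV = 30.559804
  t = 5.0000: CF_t = 1037.500000, DF = 0.796606, PV = 826.478896
Price P = sum_t PV_t = 1128.226548
First compute Macaulay numerator sum_t t * PV_t:
  t * PV_t at t = 0.5000: 18.328446
  t * PV_t at t = 1.0000: 35.832739
  t * PV_t at t = 1.5000: 52.540672
  t * PV_t at t = 2.0000: 68.479208
  t * PV_t at t = 2.5000: 83.674497
  t * PV_t at t = 3.0000: 98.151902
  t * PV_t at t = 3.5000: 111.936024
  t * PV_t at t = 4.0000: 125.050718
  t * PV_t at t = 4.5000: 137.519118
  t * PV_t at t = 5.0000: 4132.394479
Macaulay duration D = 4863.907801 / 1128.226548 = 4.311109
Modified duration = D / (1 + y/m) = 4.311109 / (1 + 0.023000) = 4.214183


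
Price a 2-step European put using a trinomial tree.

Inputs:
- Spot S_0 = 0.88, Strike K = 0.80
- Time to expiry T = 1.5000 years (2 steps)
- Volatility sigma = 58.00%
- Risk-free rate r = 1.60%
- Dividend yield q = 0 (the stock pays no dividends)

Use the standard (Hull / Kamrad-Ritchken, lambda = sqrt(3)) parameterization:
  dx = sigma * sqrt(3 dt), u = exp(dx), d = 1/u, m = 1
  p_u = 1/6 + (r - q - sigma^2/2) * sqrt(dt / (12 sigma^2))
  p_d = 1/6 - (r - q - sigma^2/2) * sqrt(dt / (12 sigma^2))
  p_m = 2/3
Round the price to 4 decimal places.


dt = T/N = 0.750000; dx = sigma*sqrt(3*dt) = 0.870000
u = exp(dx) = 2.386911; d = 1/u = 0.418952
p_u = 0.101063, p_m = 0.666667, p_d = 0.232270
Discount per step: exp(-r*dt) = 0.988072
Stock lattice S(k, j) with j the centered position index:
  k=0: S(0,+0) = 0.8800
  k=1: S(1,-1) = 0.3687; S(1,+0) = 0.8800; S(1,+1) = 2.1005
  k=2: S(2,-2) = 0.1545; S(2,-1) = 0.3687; S(2,+0) = 0.8800; S(2,+1) = 2.1005; S(2,+2) = 5.0137
Terminal payoffs V(N, j) = max(K - S_T, 0):
  V(2,-2) = 0.645542; V(2,-1) = 0.431323; V(2,+0) = 0.000000; V(2,+1) = 0.000000; V(2,+2) = 0.000000
Backward induction: V(k, j) = exp(-r*dt) * [p_u * V(k+1, j+1) + p_m * V(k+1, j) + p_d * V(k+1, j-1)]
  V(1,-1) = exp(-r*dt) * [p_u*0.000000 + p_m*0.431323 + p_d*0.645542] = 0.432270
  V(1,+0) = exp(-r*dt) * [p_u*0.000000 + p_m*0.000000 + p_d*0.431323] = 0.098988
  V(1,+1) = exp(-r*dt) * [p_u*0.000000 + p_m*0.000000 + p_d*0.000000] = 0.000000
  V(0,+0) = exp(-r*dt) * [p_u*0.000000 + p_m*0.098988 + p_d*0.432270] = 0.164411

Answer: Price = V(0,0) = 0.1644


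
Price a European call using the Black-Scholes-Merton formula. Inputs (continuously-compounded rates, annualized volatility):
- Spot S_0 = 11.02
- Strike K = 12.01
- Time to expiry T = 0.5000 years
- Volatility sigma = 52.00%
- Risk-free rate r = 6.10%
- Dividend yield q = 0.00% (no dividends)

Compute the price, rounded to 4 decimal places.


d1 = (ln(S/K) + (r - q + 0.5*sigma^2) * T) / (sigma * sqrt(T)) = 0.03283197
d2 = d1 - sigma * sqrt(T) = -0.33486356
exp(-rT) = 0.96996043; exp(-qT) = 1.00000000
C = S_0 * exp(-qT) * N(d1) - K * exp(-rT) * N(d2)
N(d1) = 0.51309571; N(d2) = 0.36886401
C = 11.0200 * 1.00000000 * 0.51309571 - 12.0100 * 0.96996043 * 0.36886401 = 1.3573

Answer: Price = 1.3573


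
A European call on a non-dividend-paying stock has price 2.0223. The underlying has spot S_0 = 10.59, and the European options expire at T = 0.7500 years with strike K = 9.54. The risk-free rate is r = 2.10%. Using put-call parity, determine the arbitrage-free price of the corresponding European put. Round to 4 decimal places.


Answer: Put price = 0.8232

Derivation:
Put-call parity: C - P = S_0 * exp(-qT) - K * exp(-rT).
S_0 * exp(-qT) = 10.5900 * 1.00000000 = 10.59000000
K * exp(-rT) = 9.5400 * 0.98437338 = 9.39092207
P = C - S*exp(-qT) + K*exp(-rT)
P = 2.0223 - 10.59000000 + 9.39092207 = 0.8232


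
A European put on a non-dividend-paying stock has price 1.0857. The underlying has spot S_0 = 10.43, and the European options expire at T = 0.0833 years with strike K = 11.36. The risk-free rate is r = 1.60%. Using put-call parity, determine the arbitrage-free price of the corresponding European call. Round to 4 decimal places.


Put-call parity: C - P = S_0 * exp(-qT) - K * exp(-rT).
S_0 * exp(-qT) = 10.4300 * 1.00000000 = 10.43000000
K * exp(-rT) = 11.3600 * 0.99866809 = 11.34486948
C = P + S*exp(-qT) - K*exp(-rT)
C = 1.0857 + 10.43000000 - 11.34486948 = 0.1708

Answer: Call price = 0.1708


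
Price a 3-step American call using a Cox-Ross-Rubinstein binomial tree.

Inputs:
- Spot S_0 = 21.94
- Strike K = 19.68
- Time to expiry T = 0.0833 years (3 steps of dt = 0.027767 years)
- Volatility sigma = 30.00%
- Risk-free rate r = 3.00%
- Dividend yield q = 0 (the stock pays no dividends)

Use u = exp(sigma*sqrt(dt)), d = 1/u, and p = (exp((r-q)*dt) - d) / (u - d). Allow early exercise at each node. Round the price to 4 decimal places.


Answer: Price = V(0,0) = 2.4108

Derivation:
dt = T/N = 0.027767
u = exp(sigma*sqrt(dt)) = 1.051261; d = 1/u = 0.951239
p = (exp((r-q)*dt) - d) / (u - d) = 0.495837
Discount per step: exp(-r*dt) = 0.999167
Stock lattice S(k, i) with i counting down-moves:
  k=0: S(0,0) = 21.9400
  k=1: S(1,0) = 23.0647; S(1,1) = 20.8702
  k=2: S(2,0) = 24.2470; S(2,1) = 21.9400; S(2,2) = 19.8525
  k=3: S(3,0) = 25.4899; S(3,1) = 23.0647; S(3,2) = 20.8702; S(3,3) = 18.8845
Terminal payoffs V(N, i) = max(S_T - K, 0):
  V(3,0) = 5.809879; V(3,1) = 3.384657; V(3,2) = 1.190182; V(3,3) = 0.000000
Backward induction: V(k, i) = exp(-r*dt) * [p * V(k+1, i) + (1-p) * V(k+1, i+1)]; then take max(V_cont, immediate exercise) for American.
  V(2,0) = exp(-r*dt) * [p*5.809879 + (1-p)*3.384657] = 4.583352; exercise = 4.566965; V(2,0) = max -> 4.583352
  V(2,1) = exp(-r*dt) * [p*3.384657 + (1-p)*1.190182] = 2.276387; exercise = 2.260000; V(2,1) = max -> 2.276387
  V(2,2) = exp(-r*dt) * [p*1.190182 + (1-p)*0.000000] = 0.589645; exercise = 0.172530; V(2,2) = max -> 0.589645
  V(1,0) = exp(-r*dt) * [p*4.583352 + (1-p)*2.276387] = 3.417417; exercise = 3.384657; V(1,0) = max -> 3.417417
  V(1,1) = exp(-r*dt) * [p*2.276387 + (1-p)*0.589645] = 1.424806; exercise = 1.190182; V(1,1) = max -> 1.424806
  V(0,0) = exp(-r*dt) * [p*3.417417 + (1-p)*1.424806] = 2.410807; exercise = 2.260000; V(0,0) = max -> 2.410807


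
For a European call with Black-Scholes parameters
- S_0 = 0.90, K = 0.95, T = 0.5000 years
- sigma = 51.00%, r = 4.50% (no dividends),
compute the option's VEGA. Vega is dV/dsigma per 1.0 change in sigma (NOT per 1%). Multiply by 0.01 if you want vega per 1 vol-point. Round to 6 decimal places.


d1 = 0.0927773421; d2 = -0.2678471164
phi(d1) = 0.3972289951; exp(-qT) = 1.0000000000; exp(-rT) = 0.9777512372
Vega = S * exp(-qT) * phi(d1) * sqrt(T) = 0.9000 * 1.0000000000 * 0.3972289951 * 0.7071067812 = 0.252795

Answer: Vega = 0.252795


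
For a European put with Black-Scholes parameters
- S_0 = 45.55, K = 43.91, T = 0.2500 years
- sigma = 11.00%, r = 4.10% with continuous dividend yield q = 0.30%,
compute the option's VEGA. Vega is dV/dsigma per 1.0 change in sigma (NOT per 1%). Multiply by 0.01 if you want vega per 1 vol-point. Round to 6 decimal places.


Answer: Vega = 6.235089

Derivation:
d1 = 0.8669279842; d2 = 0.8119279842
phi(d1) = 0.2739744026; exp(-qT) = 0.9992502812; exp(-rT) = 0.9898023522
Vega = S * exp(-qT) * phi(d1) * sqrt(T) = 45.5500 * 0.9992502812 * 0.2739744026 * 0.5000000000 = 6.235089


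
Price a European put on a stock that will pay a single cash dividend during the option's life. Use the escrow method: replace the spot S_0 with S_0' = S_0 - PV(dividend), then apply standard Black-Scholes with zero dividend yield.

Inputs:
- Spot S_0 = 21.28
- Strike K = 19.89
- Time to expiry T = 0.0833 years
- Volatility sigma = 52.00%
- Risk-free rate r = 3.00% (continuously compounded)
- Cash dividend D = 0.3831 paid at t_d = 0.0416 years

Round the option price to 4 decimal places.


Answer: Price = 0.7619

Derivation:
PV(D) = D * exp(-r * t_d) = 0.3831 * 0.99875278 = 0.38262219
S_0' = S_0 - PV(D) = 21.2800 - 0.38262219 = 20.89737781
d1 = (ln(S_0'/K) + (r + sigma^2/2)*T) / (sigma*sqrt(T)) = 0.42089096
d2 = d1 - sigma*sqrt(T) = 0.27080991
exp(-rT) = 0.99750412
N(-d1) = 0.33691735; N(-d2) = 0.39326862
P = K * exp(-rT) * N(-d2) - S_0' * N(-d1) = 19.8900 * 0.99750412 * 0.39326862 - 20.89737781 * 0.33691735 = 0.7619


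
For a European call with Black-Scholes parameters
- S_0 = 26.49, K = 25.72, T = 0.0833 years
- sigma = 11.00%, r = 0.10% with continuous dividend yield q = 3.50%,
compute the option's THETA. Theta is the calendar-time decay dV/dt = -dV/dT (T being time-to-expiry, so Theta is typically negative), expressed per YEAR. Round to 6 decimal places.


d1 = 0.8558095974; d2 = 0.8240616841
phi(d1) = 0.2766108687; exp(-qT) = 0.9970887459; exp(-rT) = 0.9999167035
Theta = -S*exp(-qT)*phi(d1)*sigma/(2*sqrt(T)) - r*K*exp(-rT)*N(d2) + q*S*exp(-qT)*N(d1)
N(d1) = 0.8039484471; N(d2) = 0.7950477451; sqrt(T) = 0.2886173938
Term 1 = -26.4900 * 0.9970887459 * 0.2766108687 * 0.1100 / (2 * 0.2886173938) = -1.3922755679
Term 2 = -0.0010 * 25.7200 * 0.9999167035 * 0.7950477451 = -0.0204469247
Term 3 = 0.0350 * 26.4900 * 0.9970887459 * 0.8039484471 = 0.7432108098
Theta = -1.3922755679 + (-0.0204469247) + (0.7432108098) = -0.669512

Answer: Theta = -0.669512


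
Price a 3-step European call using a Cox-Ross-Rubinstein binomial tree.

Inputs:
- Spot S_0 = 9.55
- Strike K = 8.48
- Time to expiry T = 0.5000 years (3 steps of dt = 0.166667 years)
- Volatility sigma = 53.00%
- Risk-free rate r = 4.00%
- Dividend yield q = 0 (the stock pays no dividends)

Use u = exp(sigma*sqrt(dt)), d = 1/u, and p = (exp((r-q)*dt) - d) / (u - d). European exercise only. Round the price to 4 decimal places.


dt = T/N = 0.166667
u = exp(sigma*sqrt(dt)) = 1.241564; d = 1/u = 0.805436
p = (exp((r-q)*dt) - d) / (u - d) = 0.461454
Discount per step: exp(-r*dt) = 0.993356
Stock lattice S(k, i) with i counting down-moves:
  k=0: S(0,0) = 9.5500
  k=1: S(1,0) = 11.8569; S(1,1) = 7.6919
  k=2: S(2,0) = 14.7211; S(2,1) = 9.5500; S(2,2) = 6.1953
  k=3: S(3,0) = 18.2772; S(3,1) = 11.8569; S(3,2) = 7.6919; S(3,3) = 4.9900
Terminal payoffs V(N, i) = max(S_T - K, 0):
  V(3,0) = 9.797228; V(3,1) = 3.376933; V(3,2) = 0.000000; V(3,3) = 0.000000
Backward induction: V(k, i) = exp(-r*dt) * [p * V(k+1, i) + (1-p) * V(k+1, i+1)].
  V(2,0) = exp(-r*dt) * [p*9.797228 + (1-p)*3.376933] = 6.297482
  V(2,1) = exp(-r*dt) * [p*3.376933 + (1-p)*0.000000] = 1.547946
  V(2,2) = exp(-r*dt) * [p*0.000000 + (1-p)*0.000000] = 0.000000
  V(1,0) = exp(-r*dt) * [p*6.297482 + (1-p)*1.547946] = 3.714792
  V(1,1) = exp(-r*dt) * [p*1.547946 + (1-p)*0.000000] = 0.709560
  V(0,0) = exp(-r*dt) * [p*3.714792 + (1-p)*0.709560] = 2.082408

Answer: Price = V(0,0) = 2.0824


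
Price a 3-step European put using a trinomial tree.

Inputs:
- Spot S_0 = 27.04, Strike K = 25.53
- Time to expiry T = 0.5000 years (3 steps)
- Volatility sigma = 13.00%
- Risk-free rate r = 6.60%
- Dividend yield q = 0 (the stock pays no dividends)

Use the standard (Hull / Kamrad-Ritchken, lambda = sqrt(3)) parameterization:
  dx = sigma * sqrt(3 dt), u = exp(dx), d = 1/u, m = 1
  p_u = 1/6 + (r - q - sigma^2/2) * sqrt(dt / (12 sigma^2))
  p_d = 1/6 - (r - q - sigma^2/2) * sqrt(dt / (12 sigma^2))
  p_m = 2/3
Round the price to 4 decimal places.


dt = T/N = 0.166667; dx = sigma*sqrt(3*dt) = 0.091924
u = exp(dx) = 1.096281; d = 1/u = 0.912175
p_u = 0.218838, p_m = 0.666667, p_d = 0.114495
Discount per step: exp(-r*dt) = 0.989060
Stock lattice S(k, j) with j the centered position index:
  k=0: S(0,+0) = 27.0400
  k=1: S(1,-1) = 24.6652; S(1,+0) = 27.0400; S(1,+1) = 29.6434
  k=2: S(2,-2) = 22.4990; S(2,-1) = 24.6652; S(2,+0) = 27.0400; S(2,+1) = 29.6434; S(2,+2) = 32.4976
  k=3: S(3,-3) = 20.5230; S(3,-2) = 22.4990; S(3,-1) = 24.6652; S(3,+0) = 27.0400; S(3,+1) = 29.6434; S(3,+2) = 32.4976; S(3,+3) = 35.6265
Terminal payoffs V(N, j) = max(K - S_T, 0):
  V(3,-3) = 5.007012; V(3,-2) = 3.031031; V(3,-1) = 0.864799; V(3,+0) = 0.000000; V(3,+1) = 0.000000; V(3,+2) = 0.000000; V(3,+3) = 0.000000
Backward induction: V(k, j) = exp(-r*dt) * [p_u * V(k+1, j+1) + p_m * V(k+1, j) + p_d * V(k+1, j-1)]
  V(2,-2) = exp(-r*dt) * [p_u*0.864799 + p_m*3.031031 + p_d*5.007012] = 2.752768
  V(2,-1) = exp(-r*dt) * [p_u*0.000000 + p_m*0.864799 + p_d*3.031031] = 0.913467
  V(2,+0) = exp(-r*dt) * [p_u*0.000000 + p_m*0.000000 + p_d*0.864799] = 0.097932
  V(2,+1) = exp(-r*dt) * [p_u*0.000000 + p_m*0.000000 + p_d*0.000000] = 0.000000
  V(2,+2) = exp(-r*dt) * [p_u*0.000000 + p_m*0.000000 + p_d*0.000000] = 0.000000
  V(1,-1) = exp(-r*dt) * [p_u*0.097932 + p_m*0.913467 + p_d*2.752768] = 0.935243
  V(1,+0) = exp(-r*dt) * [p_u*0.000000 + p_m*0.097932 + p_d*0.913467] = 0.168017
  V(1,+1) = exp(-r*dt) * [p_u*0.000000 + p_m*0.000000 + p_d*0.097932] = 0.011090
  V(0,+0) = exp(-r*dt) * [p_u*0.011090 + p_m*0.168017 + p_d*0.935243] = 0.219095

Answer: Price = V(0,0) = 0.2191


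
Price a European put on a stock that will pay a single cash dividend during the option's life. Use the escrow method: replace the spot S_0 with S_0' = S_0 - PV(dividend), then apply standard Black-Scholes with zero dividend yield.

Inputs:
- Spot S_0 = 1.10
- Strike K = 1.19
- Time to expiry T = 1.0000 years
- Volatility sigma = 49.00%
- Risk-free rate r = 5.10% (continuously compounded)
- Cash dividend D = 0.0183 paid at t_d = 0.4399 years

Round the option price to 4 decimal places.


Answer: Price = 0.2394

Derivation:
PV(D) = D * exp(-r * t_d) = 0.0183 * 0.97781489 = 0.01789401
S_0' = S_0 - PV(D) = 1.1000 - 0.01789401 = 1.08210599
d1 = (ln(S_0'/K) + (r + sigma^2/2)*T) / (sigma*sqrt(T)) = 0.15511393
d2 = d1 - sigma*sqrt(T) = -0.33488607
exp(-rT) = 0.95027867
N(-d1) = 0.43836575; N(-d2) = 0.63114449
P = K * exp(-rT) * N(-d2) - S_0' * N(-d1) = 1.1900 * 0.95027867 * 0.63114449 - 1.08210599 * 0.43836575 = 0.2394


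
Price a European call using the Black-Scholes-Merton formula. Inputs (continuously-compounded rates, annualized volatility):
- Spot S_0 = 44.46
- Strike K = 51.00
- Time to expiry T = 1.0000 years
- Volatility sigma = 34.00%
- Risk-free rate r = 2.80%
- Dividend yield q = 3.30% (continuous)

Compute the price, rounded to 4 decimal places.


Answer: Price = 3.4959

Derivation:
d1 = (ln(S/K) + (r - q + 0.5*sigma^2) * T) / (sigma * sqrt(T)) = -0.24834037
d2 = d1 - sigma * sqrt(T) = -0.58834037
exp(-rT) = 0.97238837; exp(-qT) = 0.96753856
C = S_0 * exp(-qT) * N(d1) - K * exp(-rT) * N(d2)
N(d1) = 0.40193554; N(d2) = 0.27815193
C = 44.4600 * 0.96753856 * 0.40193554 - 51.0000 * 0.97238837 * 0.27815193 = 3.4959


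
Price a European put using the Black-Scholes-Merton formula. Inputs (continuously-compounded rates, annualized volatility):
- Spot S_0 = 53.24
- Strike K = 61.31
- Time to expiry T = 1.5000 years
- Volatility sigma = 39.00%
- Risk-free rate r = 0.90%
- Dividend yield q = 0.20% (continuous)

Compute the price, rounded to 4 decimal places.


d1 = (ln(S/K) + (r - q + 0.5*sigma^2) * T) / (sigma * sqrt(T)) = -0.03466545
d2 = d1 - sigma * sqrt(T) = -0.51231595
exp(-rT) = 0.98659072; exp(-qT) = 0.99700450
P = K * exp(-rT) * N(-d2) - S_0 * exp(-qT) * N(-d1)
N(-d1) = 0.51382674; N(-d2) = 0.69578505
P = 61.3100 * 0.98659072 * 0.69578505 - 53.2400 * 0.99700450 * 0.51382674 = 14.8124

Answer: Price = 14.8124


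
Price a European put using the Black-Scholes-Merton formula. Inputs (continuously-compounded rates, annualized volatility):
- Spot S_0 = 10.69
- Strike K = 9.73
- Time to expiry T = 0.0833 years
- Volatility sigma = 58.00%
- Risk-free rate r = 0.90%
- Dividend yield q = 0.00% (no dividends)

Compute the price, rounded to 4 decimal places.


Answer: Price = 0.3033

Derivation:
d1 = (ln(S/K) + (r - q + 0.5*sigma^2) * T) / (sigma * sqrt(T)) = 0.65027976
d2 = d1 - sigma * sqrt(T) = 0.48288167
exp(-rT) = 0.99925058; exp(-qT) = 1.00000000
P = K * exp(-rT) * N(-d2) - S_0 * exp(-qT) * N(-d1)
N(-d1) = 0.25775576; N(-d2) = 0.31458988
P = 9.7300 * 0.99925058 * 0.31458988 - 10.6900 * 1.00000000 * 0.25775576 = 0.3033


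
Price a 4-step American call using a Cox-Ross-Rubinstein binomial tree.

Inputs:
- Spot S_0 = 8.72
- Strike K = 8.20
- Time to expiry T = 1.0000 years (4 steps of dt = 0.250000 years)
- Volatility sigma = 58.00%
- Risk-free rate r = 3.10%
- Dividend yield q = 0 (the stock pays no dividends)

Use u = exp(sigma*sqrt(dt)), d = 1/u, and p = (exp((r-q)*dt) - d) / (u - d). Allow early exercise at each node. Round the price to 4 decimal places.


Answer: Price = V(0,0) = 2.2773

Derivation:
dt = T/N = 0.250000
u = exp(sigma*sqrt(dt)) = 1.336427; d = 1/u = 0.748264
p = (exp((r-q)*dt) - d) / (u - d) = 0.441232
Discount per step: exp(-r*dt) = 0.992280
Stock lattice S(k, i) with i counting down-moves:
  k=0: S(0,0) = 8.7200
  k=1: S(1,0) = 11.6536; S(1,1) = 6.5249
  k=2: S(2,0) = 15.5743; S(2,1) = 8.7200; S(2,2) = 4.8823
  k=3: S(3,0) = 20.8139; S(3,1) = 11.6536; S(3,2) = 6.5249; S(3,3) = 3.6533
  k=4: S(4,0) = 27.8162; S(4,1) = 15.5743; S(4,2) = 8.7200; S(4,3) = 4.8823; S(4,4) = 2.7336
Terminal payoffs V(N, i) = max(S_T - K, 0):
  V(4,0) = 19.616218; V(4,1) = 7.374255; V(4,2) = 0.520000; V(4,3) = 0.000000; V(4,4) = 0.000000
Backward induction: V(k, i) = exp(-r*dt) * [p * V(k+1, i) + (1-p) * V(k+1, i+1)]; then take max(V_cont, immediate exercise) for American.
  V(3,0) = exp(-r*dt) * [p*19.616218 + (1-p)*7.374255] = 12.677167; exercise = 12.613863; V(3,0) = max -> 12.677167
  V(3,1) = exp(-r*dt) * [p*7.374255 + (1-p)*0.520000] = 3.516952; exercise = 3.453648; V(3,1) = max -> 3.516952
  V(3,2) = exp(-r*dt) * [p*0.520000 + (1-p)*0.000000] = 0.227669; exercise = 0.000000; V(3,2) = max -> 0.227669
  V(3,3) = exp(-r*dt) * [p*0.000000 + (1-p)*0.000000] = 0.000000; exercise = 0.000000; V(3,3) = max -> 0.000000
  V(2,0) = exp(-r*dt) * [p*12.677167 + (1-p)*3.516952] = 7.500375; exercise = 7.374255; V(2,0) = max -> 7.500375
  V(2,1) = exp(-r*dt) * [p*3.516952 + (1-p)*0.227669] = 1.666043; exercise = 0.520000; V(2,1) = max -> 1.666043
  V(2,2) = exp(-r*dt) * [p*0.227669 + (1-p)*0.000000] = 0.099679; exercise = 0.000000; V(2,2) = max -> 0.099679
  V(1,0) = exp(-r*dt) * [p*7.500375 + (1-p)*1.666043] = 4.207599; exercise = 3.453648; V(1,0) = max -> 4.207599
  V(1,1) = exp(-r*dt) * [p*1.666043 + (1-p)*0.099679] = 0.784703; exercise = 0.000000; V(1,1) = max -> 0.784703
  V(0,0) = exp(-r*dt) * [p*4.207599 + (1-p)*0.784703] = 2.277276; exercise = 0.520000; V(0,0) = max -> 2.277276


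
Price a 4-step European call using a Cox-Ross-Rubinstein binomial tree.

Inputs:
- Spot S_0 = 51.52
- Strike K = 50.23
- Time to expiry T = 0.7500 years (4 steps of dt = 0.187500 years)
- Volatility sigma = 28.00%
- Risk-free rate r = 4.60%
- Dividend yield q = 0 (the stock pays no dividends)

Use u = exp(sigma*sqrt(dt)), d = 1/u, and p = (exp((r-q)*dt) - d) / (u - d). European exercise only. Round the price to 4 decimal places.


dt = T/N = 0.187500
u = exp(sigma*sqrt(dt)) = 1.128900; d = 1/u = 0.885818
p = (exp((r-q)*dt) - d) / (u - d) = 0.505362
Discount per step: exp(-r*dt) = 0.991412
Stock lattice S(k, i) with i counting down-moves:
  k=0: S(0,0) = 51.5200
  k=1: S(1,0) = 58.1609; S(1,1) = 45.6374
  k=2: S(2,0) = 65.6579; S(2,1) = 51.5200; S(2,2) = 40.4264
  k=3: S(3,0) = 74.1211; S(3,1) = 58.1609; S(3,2) = 45.6374; S(3,3) = 35.8104
  k=4: S(4,0) = 83.6753; S(4,1) = 65.6579; S(4,2) = 51.5200; S(4,3) = 40.4264; S(4,4) = 31.7215
Terminal payoffs V(N, i) = max(S_T - K, 0):
  V(4,0) = 33.445340; V(4,1) = 15.427852; V(4,2) = 1.290000; V(4,3) = 0.000000; V(4,4) = 0.000000
Backward induction: V(k, i) = exp(-r*dt) * [p * V(k+1, i) + (1-p) * V(k+1, i+1)].
  V(3,0) = exp(-r*dt) * [p*33.445340 + (1-p)*15.427852] = 24.322509
  V(3,1) = exp(-r*dt) * [p*15.427852 + (1-p)*1.290000] = 8.362290
  V(3,2) = exp(-r*dt) * [p*1.290000 + (1-p)*0.000000] = 0.646318
  V(3,3) = exp(-r*dt) * [p*0.000000 + (1-p)*0.000000] = 0.000000
  V(2,0) = exp(-r*dt) * [p*24.322509 + (1-p)*8.362290] = 16.286889
  V(2,1) = exp(-r*dt) * [p*8.362290 + (1-p)*0.646318] = 4.506636
  V(2,2) = exp(-r*dt) * [p*0.646318 + (1-p)*0.000000] = 0.323819
  V(1,0) = exp(-r*dt) * [p*16.286889 + (1-p)*4.506636] = 10.370094
  V(1,1) = exp(-r*dt) * [p*4.506636 + (1-p)*0.323819] = 2.416719
  V(0,0) = exp(-r*dt) * [p*10.370094 + (1-p)*2.416719] = 6.380777

Answer: Price = V(0,0) = 6.3808


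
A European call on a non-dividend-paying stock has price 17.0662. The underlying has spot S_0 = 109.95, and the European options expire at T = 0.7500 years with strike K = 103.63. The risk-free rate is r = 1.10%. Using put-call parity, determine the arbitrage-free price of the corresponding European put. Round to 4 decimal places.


Put-call parity: C - P = S_0 * exp(-qT) - K * exp(-rT).
S_0 * exp(-qT) = 109.9500 * 1.00000000 = 109.95000000
K * exp(-rT) = 103.6300 * 0.99178394 = 102.77856948
P = C - S*exp(-qT) + K*exp(-rT)
P = 17.0662 - 109.95000000 + 102.77856948 = 9.8948

Answer: Put price = 9.8948
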